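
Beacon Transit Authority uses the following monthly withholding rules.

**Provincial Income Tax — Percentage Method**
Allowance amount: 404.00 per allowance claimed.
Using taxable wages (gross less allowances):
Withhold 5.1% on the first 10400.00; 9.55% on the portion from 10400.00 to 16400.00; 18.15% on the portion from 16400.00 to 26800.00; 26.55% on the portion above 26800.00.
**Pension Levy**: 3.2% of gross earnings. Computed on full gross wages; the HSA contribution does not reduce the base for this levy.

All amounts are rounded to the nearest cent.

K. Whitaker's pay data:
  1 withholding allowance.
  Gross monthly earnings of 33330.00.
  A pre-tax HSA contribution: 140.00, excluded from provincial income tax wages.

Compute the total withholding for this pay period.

5646.84

Provincial Income Tax: taxable = 33330.00 − 140.00 − 1×404.00 = 32786.00
  2991.00 + 26.55% × (32786.00 − 26800.00) = 2991.00 + 26.55% × 5986.00 = 4580.28
Pension Levy: 3.2% × 33330.00 = 1066.56
Total: 4580.28 + 1066.56 = 5646.84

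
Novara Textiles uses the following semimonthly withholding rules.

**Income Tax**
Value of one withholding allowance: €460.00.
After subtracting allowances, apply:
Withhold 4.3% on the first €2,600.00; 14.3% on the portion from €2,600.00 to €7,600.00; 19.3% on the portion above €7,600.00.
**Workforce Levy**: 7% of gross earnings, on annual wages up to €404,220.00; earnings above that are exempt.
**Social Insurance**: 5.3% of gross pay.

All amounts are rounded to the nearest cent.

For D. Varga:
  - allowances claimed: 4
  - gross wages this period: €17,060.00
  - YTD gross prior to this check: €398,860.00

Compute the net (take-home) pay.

€13,483.16

Income Tax: taxable = €17,060.00 − 4×€460.00 = €15,220.00
  €826.80 + 19.3% × (€15,220.00 − €7,600.00) = €826.80 + 19.3% × €7,620.00 = €2,297.46
Workforce Levy: cap €404,220.00 − YTD €398,860.00 = €5,360.00 subject; 7% × €5,360.00 = €375.20
Social Insurance: 5.3% × €17,060.00 = €904.18
Total withheld: €2,297.46 + €375.20 + €904.18 = €3,576.84
Net pay: €17,060.00 − €3,576.84 = €13,483.16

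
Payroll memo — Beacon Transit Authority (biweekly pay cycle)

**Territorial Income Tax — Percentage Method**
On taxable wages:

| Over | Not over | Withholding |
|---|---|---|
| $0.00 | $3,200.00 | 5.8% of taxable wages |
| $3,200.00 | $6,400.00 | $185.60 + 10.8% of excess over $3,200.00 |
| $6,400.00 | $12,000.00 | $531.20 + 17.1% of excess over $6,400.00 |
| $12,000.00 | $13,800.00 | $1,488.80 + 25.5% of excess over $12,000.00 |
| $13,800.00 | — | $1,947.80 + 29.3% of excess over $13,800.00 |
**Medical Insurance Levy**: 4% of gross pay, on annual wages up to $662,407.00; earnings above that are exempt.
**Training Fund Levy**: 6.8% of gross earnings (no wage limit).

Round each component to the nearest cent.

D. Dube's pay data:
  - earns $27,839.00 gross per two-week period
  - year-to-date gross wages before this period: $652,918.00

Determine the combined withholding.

Territorial Income Tax: taxable = $27,839.00
  $1,947.80 + 29.3% × ($27,839.00 − $13,800.00) = $1,947.80 + 29.3% × $14,039.00 = $6,061.23
Medical Insurance Levy: cap $662,407.00 − YTD $652,918.00 = $9,489.00 subject; 4% × $9,489.00 = $379.56
Training Fund Levy: 6.8% × $27,839.00 = $1,893.05
Total: $6,061.23 + $379.56 + $1,893.05 = $8,333.84

$8,333.84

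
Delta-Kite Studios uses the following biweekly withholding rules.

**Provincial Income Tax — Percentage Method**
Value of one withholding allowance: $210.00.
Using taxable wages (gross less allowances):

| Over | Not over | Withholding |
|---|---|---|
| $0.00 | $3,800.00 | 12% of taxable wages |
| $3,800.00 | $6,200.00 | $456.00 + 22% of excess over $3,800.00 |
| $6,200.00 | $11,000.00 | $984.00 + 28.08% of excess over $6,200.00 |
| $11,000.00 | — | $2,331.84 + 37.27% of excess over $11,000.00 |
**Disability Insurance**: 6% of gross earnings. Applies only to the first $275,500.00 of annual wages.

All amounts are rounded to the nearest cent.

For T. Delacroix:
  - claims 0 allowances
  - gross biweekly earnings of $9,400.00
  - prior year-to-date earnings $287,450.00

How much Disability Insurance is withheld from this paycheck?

Disability Insurance: YTD $287,450.00 ≥ cap $275,500.00 → $0.00

$0.00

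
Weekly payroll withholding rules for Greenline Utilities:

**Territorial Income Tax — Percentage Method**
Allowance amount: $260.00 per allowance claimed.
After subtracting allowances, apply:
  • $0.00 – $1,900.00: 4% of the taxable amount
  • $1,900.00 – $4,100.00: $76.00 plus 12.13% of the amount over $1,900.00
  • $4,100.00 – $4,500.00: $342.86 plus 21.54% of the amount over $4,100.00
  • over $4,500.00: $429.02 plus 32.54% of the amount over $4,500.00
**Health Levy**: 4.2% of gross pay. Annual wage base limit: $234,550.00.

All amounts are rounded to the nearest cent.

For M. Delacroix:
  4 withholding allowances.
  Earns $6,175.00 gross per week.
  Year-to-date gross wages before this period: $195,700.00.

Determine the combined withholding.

Territorial Income Tax: taxable = $6,175.00 − 4×$260.00 = $5,135.00
  $429.02 + 32.54% × ($5,135.00 − $4,500.00) = $429.02 + 32.54% × $635.00 = $635.65
Health Levy: 4.2% × $6,175.00 = $259.35
Total: $635.65 + $259.35 = $895.00

$895.00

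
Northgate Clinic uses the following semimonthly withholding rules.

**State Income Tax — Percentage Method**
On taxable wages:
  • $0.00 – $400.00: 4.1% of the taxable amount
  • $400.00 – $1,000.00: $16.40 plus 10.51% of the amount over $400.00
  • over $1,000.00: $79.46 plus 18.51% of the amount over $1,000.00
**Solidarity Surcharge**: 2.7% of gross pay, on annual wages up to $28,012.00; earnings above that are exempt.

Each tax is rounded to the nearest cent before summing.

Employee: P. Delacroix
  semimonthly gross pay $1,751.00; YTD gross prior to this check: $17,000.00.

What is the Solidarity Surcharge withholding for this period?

Solidarity Surcharge: 2.7% × $1,751.00 = $47.28

$47.28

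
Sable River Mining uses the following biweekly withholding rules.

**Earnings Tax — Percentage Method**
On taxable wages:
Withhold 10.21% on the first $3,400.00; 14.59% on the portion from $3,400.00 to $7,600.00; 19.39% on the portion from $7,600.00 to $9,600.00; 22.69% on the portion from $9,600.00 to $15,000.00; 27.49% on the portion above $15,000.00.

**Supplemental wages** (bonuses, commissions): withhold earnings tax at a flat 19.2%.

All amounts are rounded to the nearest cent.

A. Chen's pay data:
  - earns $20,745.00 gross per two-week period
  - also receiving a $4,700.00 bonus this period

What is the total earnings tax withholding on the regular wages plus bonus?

Earnings Tax: taxable = $20,745.00
  $2,572.98 + 27.49% × ($20,745.00 − $15,000.00) = $2,572.98 + 27.49% × $5,745.00 = $4,152.28
Supplemental (19.2% flat on bonus): 19.2% × $4,700.00 = $902.40
Total earnings tax: $4,152.28 + $902.40 = $5,054.68

$5,054.68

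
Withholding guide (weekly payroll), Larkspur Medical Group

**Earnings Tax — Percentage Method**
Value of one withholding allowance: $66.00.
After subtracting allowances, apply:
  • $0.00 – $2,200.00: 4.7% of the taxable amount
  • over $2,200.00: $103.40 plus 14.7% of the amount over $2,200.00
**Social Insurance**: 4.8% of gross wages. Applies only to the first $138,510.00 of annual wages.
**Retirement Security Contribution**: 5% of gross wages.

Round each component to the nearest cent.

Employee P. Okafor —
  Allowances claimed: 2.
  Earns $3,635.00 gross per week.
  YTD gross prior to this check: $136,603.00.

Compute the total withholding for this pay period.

Earnings Tax: taxable = $3,635.00 − 2×$66.00 = $3,503.00
  $103.40 + 14.7% × ($3,503.00 − $2,200.00) = $103.40 + 14.7% × $1,303.00 = $294.94
Social Insurance: cap $138,510.00 − YTD $136,603.00 = $1,907.00 subject; 4.8% × $1,907.00 = $91.54
Retirement Security Contribution: 5% × $3,635.00 = $181.75
Total: $294.94 + $91.54 + $181.75 = $568.23

$568.23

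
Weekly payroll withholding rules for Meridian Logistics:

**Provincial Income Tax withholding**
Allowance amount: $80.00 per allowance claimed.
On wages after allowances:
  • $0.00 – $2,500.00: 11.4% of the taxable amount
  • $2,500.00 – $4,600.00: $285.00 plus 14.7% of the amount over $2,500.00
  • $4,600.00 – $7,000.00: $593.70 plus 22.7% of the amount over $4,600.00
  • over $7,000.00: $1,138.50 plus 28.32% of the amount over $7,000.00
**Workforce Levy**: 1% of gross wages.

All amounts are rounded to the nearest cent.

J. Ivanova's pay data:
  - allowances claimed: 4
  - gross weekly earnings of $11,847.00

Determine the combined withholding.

Provincial Income Tax: taxable = $11,847.00 − 4×$80.00 = $11,527.00
  $1,138.50 + 28.32% × ($11,527.00 − $7,000.00) = $1,138.50 + 28.32% × $4,527.00 = $2,420.55
Workforce Levy: 1% × $11,847.00 = $118.47
Total: $2,420.55 + $118.47 = $2,539.02

$2,539.02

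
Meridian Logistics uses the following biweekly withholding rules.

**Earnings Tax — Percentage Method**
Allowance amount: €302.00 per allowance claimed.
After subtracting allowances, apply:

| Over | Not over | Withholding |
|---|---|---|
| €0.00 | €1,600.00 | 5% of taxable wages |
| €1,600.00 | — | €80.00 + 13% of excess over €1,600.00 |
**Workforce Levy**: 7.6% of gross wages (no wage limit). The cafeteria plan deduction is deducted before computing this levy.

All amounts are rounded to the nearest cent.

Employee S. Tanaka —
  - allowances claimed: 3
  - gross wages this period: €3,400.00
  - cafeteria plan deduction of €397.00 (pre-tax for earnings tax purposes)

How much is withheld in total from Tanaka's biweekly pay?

Earnings Tax: taxable = €3,400.00 − €397.00 − 3×€302.00 = €2,097.00
  €80.00 + 13% × (€2,097.00 − €1,600.00) = €80.00 + 13% × €497.00 = €144.61
Workforce Levy: 7.6% × €3,003.00 = €228.23
Total: €144.61 + €228.23 = €372.84

€372.84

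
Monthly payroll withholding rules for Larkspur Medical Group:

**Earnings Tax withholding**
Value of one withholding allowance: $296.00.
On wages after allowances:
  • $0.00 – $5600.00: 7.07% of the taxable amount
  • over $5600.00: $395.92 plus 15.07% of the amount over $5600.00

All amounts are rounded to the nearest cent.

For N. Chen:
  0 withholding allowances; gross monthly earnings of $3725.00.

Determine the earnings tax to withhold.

$263.36

Earnings Tax: taxable = $3725.00
  7.07% × $3725.00 = $263.36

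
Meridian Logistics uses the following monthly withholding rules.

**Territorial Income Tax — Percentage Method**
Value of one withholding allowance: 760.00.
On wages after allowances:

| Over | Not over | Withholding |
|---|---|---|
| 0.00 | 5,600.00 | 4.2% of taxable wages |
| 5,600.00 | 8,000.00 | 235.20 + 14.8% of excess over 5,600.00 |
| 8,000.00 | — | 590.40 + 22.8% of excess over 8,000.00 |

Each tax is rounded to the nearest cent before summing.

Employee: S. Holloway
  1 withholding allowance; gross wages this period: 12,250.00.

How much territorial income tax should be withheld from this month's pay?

1,386.12

Territorial Income Tax: taxable = 12,250.00 − 1×760.00 = 11,490.00
  590.40 + 22.8% × (11,490.00 − 8,000.00) = 590.40 + 22.8% × 3,490.00 = 1,386.12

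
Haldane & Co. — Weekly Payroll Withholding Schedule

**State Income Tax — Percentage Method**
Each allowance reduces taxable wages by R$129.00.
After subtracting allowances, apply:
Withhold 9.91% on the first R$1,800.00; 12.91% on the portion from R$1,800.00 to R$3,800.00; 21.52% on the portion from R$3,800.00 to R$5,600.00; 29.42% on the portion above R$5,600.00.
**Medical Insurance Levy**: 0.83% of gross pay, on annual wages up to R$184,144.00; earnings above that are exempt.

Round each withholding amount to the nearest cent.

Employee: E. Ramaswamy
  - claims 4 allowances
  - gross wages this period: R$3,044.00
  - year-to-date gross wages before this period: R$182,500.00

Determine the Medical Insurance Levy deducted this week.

Medical Insurance Levy: cap R$184,144.00 − YTD R$182,500.00 = R$1,644.00 subject; 0.83% × R$1,644.00 = R$13.65

R$13.65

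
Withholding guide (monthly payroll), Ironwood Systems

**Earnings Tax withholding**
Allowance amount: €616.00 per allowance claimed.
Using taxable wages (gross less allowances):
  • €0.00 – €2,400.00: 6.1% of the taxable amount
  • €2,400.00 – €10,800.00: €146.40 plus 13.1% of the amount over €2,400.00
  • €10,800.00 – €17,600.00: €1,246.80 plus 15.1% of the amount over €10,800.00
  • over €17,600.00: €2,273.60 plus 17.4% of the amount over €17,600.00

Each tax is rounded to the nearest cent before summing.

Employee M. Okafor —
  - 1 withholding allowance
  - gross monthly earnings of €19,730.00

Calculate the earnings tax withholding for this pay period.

Earnings Tax: taxable = €19,730.00 − 1×€616.00 = €19,114.00
  €2,273.60 + 17.4% × (€19,114.00 − €17,600.00) = €2,273.60 + 17.4% × €1,514.00 = €2,537.04

€2,537.04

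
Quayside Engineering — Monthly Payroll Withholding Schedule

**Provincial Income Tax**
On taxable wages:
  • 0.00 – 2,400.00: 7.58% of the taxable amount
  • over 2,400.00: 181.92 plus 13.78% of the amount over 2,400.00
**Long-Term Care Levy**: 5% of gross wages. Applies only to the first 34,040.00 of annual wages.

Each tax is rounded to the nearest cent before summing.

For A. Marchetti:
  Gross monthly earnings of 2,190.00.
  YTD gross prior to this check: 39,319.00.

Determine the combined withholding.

166.00

Provincial Income Tax: taxable = 2,190.00
  7.58% × 2,190.00 = 166.00
Long-Term Care Levy: YTD 39,319.00 ≥ cap 34,040.00 → 0.00
Total: 166.00 + 0.00 = 166.00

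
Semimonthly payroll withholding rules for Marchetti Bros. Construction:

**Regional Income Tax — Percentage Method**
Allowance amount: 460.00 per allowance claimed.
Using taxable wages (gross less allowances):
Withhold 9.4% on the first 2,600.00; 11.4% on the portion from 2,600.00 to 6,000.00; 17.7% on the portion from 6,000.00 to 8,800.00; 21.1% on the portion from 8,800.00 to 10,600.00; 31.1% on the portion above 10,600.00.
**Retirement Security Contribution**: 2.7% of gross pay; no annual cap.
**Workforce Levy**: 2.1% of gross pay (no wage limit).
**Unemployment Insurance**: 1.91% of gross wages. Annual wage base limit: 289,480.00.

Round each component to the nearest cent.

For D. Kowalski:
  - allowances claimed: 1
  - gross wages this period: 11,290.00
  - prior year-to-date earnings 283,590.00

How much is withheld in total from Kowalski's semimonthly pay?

Regional Income Tax: taxable = 11,290.00 − 1×460.00 = 10,830.00
  1,507.40 + 31.1% × (10,830.00 − 10,600.00) = 1,507.40 + 31.1% × 230.00 = 1,578.93
Retirement Security Contribution: 2.7% × 11,290.00 = 304.83
Workforce Levy: 2.1% × 11,290.00 = 237.09
Unemployment Insurance: cap 289,480.00 − YTD 283,590.00 = 5,890.00 subject; 1.91% × 5,890.00 = 112.50
Total: 1,578.93 + 304.83 + 237.09 + 112.50 = 2,233.35

2,233.35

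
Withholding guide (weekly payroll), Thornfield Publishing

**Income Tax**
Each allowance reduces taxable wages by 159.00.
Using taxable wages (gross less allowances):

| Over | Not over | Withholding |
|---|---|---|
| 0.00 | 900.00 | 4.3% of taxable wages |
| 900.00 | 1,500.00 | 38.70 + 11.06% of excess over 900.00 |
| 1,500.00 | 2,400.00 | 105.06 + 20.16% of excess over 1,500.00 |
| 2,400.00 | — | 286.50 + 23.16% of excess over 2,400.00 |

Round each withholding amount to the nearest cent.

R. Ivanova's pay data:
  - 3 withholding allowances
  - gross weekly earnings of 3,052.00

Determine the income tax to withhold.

327.03

Income Tax: taxable = 3,052.00 − 3×159.00 = 2,575.00
  286.50 + 23.16% × (2,575.00 − 2,400.00) = 286.50 + 23.16% × 175.00 = 327.03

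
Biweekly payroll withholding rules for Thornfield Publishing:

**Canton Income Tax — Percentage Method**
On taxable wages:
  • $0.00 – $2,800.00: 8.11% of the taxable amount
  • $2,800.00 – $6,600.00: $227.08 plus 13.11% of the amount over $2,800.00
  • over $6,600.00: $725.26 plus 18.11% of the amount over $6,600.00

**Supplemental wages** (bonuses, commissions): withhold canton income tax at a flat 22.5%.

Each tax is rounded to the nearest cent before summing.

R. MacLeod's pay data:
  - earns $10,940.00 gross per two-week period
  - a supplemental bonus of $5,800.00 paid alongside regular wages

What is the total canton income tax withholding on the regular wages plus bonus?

$2,816.23

Canton Income Tax: taxable = $10,940.00
  $725.26 + 18.11% × ($10,940.00 − $6,600.00) = $725.26 + 18.11% × $4,340.00 = $1,511.23
Supplemental (22.5% flat on bonus): 22.5% × $5,800.00 = $1,305.00
Total canton income tax: $1,511.23 + $1,305.00 = $2,816.23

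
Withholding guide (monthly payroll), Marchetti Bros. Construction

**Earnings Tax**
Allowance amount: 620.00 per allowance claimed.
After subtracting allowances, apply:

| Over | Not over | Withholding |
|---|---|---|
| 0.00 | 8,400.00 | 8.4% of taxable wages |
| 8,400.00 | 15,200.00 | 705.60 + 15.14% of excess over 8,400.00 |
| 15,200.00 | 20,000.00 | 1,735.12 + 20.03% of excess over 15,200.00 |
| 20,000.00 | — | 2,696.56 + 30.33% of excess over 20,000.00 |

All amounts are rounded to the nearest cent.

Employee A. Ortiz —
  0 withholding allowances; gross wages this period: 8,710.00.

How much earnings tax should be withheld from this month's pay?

Earnings Tax: taxable = 8,710.00
  705.60 + 15.14% × (8,710.00 − 8,400.00) = 705.60 + 15.14% × 310.00 = 752.53

752.53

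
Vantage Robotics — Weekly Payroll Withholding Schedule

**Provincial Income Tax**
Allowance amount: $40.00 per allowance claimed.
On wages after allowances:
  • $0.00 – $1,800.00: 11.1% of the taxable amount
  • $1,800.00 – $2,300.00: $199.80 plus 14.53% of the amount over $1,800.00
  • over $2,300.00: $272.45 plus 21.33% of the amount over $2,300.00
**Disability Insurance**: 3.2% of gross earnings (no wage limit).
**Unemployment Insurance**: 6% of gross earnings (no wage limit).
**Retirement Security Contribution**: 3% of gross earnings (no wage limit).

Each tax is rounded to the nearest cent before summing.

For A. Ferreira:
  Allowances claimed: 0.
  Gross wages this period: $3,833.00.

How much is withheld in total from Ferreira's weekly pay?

Provincial Income Tax: taxable = $3,833.00
  $272.45 + 21.33% × ($3,833.00 − $2,300.00) = $272.45 + 21.33% × $1,533.00 = $599.44
Disability Insurance: 3.2% × $3,833.00 = $122.66
Unemployment Insurance: 6% × $3,833.00 = $229.98
Retirement Security Contribution: 3% × $3,833.00 = $114.99
Total: $599.44 + $122.66 + $229.98 + $114.99 = $1,067.07

$1,067.07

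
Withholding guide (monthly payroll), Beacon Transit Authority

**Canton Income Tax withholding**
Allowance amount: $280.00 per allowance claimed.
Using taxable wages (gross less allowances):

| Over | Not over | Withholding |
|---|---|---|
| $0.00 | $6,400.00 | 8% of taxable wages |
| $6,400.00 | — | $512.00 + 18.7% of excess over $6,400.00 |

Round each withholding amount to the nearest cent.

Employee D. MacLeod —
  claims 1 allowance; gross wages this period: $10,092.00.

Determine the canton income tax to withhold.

Canton Income Tax: taxable = $10,092.00 − 1×$280.00 = $9,812.00
  $512.00 + 18.7% × ($9,812.00 − $6,400.00) = $512.00 + 18.7% × $3,412.00 = $1,150.04

$1,150.04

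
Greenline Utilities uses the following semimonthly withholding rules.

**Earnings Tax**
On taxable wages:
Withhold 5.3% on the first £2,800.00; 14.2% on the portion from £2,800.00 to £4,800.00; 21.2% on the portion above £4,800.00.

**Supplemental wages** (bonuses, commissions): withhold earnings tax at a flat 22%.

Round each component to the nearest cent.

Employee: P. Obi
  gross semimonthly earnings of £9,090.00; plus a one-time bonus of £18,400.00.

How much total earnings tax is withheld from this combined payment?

£5,389.88

Earnings Tax: taxable = £9,090.00
  £432.40 + 21.2% × (£9,090.00 − £4,800.00) = £432.40 + 21.2% × £4,290.00 = £1,341.88
Supplemental (22% flat on bonus): 22% × £18,400.00 = £4,048.00
Total earnings tax: £1,341.88 + £4,048.00 = £5,389.88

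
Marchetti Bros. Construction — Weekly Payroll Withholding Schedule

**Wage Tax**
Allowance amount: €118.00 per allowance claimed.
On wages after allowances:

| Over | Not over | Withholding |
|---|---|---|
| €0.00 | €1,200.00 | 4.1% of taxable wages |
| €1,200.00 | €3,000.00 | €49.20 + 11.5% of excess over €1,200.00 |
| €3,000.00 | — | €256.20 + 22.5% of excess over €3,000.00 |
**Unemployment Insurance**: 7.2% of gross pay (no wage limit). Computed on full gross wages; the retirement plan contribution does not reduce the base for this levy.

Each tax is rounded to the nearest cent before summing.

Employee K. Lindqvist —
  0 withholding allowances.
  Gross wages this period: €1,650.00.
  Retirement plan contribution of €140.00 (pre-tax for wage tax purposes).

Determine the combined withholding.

Wage Tax: taxable = €1,650.00 − €140.00 = €1,510.00
  €49.20 + 11.5% × (€1,510.00 − €1,200.00) = €49.20 + 11.5% × €310.00 = €84.85
Unemployment Insurance: 7.2% × €1,650.00 = €118.80
Total: €84.85 + €118.80 = €203.65

€203.65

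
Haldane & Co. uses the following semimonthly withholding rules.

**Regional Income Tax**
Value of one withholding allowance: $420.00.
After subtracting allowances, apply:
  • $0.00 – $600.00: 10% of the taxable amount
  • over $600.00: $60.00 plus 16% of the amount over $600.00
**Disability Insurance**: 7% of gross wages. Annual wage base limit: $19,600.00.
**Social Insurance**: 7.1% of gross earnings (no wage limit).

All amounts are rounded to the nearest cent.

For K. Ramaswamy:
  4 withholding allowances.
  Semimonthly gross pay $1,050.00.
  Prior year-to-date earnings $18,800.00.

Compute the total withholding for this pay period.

$130.55

Regional Income Tax: taxable = $1,050.00 − 4×$420.00 = $-630.00
  Taxable ≤ 0 → $0.00
Disability Insurance: cap $19,600.00 − YTD $18,800.00 = $800.00 subject; 7% × $800.00 = $56.00
Social Insurance: 7.1% × $1,050.00 = $74.55
Total: $0.00 + $56.00 + $74.55 = $130.55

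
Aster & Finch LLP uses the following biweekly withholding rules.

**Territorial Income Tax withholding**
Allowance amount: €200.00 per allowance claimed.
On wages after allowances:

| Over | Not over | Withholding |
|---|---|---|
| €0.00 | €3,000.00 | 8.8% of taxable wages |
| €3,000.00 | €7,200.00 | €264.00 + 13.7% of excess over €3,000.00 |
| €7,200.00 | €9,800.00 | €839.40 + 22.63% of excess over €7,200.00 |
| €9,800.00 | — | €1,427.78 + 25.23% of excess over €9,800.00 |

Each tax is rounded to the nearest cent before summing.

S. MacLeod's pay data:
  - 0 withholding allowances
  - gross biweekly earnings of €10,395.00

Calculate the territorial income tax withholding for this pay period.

Territorial Income Tax: taxable = €10,395.00
  €1,427.78 + 25.23% × (€10,395.00 − €9,800.00) = €1,427.78 + 25.23% × €595.00 = €1,577.90

€1,577.90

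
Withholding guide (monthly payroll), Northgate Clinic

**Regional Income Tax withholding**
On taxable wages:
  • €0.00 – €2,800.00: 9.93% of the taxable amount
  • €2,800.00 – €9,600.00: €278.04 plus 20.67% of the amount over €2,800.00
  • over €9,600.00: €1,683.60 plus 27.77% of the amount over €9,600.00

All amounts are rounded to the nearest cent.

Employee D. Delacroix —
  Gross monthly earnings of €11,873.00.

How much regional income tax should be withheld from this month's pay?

€2,314.81

Regional Income Tax: taxable = €11,873.00
  €1,683.60 + 27.77% × (€11,873.00 − €9,600.00) = €1,683.60 + 27.77% × €2,273.00 = €2,314.81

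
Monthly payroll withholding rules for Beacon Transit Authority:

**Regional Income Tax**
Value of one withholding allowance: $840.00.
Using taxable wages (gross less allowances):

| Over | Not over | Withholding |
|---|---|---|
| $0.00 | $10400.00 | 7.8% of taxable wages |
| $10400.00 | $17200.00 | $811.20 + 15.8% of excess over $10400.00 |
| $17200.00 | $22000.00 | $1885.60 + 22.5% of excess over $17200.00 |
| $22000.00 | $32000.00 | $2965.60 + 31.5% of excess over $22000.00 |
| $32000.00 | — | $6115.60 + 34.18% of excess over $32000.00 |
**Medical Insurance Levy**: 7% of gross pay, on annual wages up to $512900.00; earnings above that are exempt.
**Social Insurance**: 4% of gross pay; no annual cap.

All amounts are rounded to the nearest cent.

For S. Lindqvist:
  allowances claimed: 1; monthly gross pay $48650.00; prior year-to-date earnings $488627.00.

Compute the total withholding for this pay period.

$15164.57

Regional Income Tax: taxable = $48650.00 − 1×$840.00 = $47810.00
  $6115.60 + 34.18% × ($47810.00 − $32000.00) = $6115.60 + 34.18% × $15810.00 = $11519.46
Medical Insurance Levy: cap $512900.00 − YTD $488627.00 = $24273.00 subject; 7% × $24273.00 = $1699.11
Social Insurance: 4% × $48650.00 = $1946.00
Total: $11519.46 + $1699.11 + $1946.00 = $15164.57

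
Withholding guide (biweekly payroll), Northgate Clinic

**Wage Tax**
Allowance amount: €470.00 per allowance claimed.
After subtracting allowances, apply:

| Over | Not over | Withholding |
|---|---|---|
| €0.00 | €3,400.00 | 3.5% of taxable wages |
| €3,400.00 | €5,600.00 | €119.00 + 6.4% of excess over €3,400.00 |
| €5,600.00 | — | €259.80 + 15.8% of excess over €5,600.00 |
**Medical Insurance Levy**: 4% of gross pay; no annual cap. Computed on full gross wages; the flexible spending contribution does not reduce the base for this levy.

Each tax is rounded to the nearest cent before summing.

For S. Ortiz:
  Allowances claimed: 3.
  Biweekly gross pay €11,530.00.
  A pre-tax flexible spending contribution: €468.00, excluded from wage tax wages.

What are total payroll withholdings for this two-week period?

€1,361.22

Wage Tax: taxable = €11,530.00 − €468.00 − 3×€470.00 = €9,652.00
  €259.80 + 15.8% × (€9,652.00 − €5,600.00) = €259.80 + 15.8% × €4,052.00 = €900.02
Medical Insurance Levy: 4% × €11,530.00 = €461.20
Total: €900.02 + €461.20 = €1,361.22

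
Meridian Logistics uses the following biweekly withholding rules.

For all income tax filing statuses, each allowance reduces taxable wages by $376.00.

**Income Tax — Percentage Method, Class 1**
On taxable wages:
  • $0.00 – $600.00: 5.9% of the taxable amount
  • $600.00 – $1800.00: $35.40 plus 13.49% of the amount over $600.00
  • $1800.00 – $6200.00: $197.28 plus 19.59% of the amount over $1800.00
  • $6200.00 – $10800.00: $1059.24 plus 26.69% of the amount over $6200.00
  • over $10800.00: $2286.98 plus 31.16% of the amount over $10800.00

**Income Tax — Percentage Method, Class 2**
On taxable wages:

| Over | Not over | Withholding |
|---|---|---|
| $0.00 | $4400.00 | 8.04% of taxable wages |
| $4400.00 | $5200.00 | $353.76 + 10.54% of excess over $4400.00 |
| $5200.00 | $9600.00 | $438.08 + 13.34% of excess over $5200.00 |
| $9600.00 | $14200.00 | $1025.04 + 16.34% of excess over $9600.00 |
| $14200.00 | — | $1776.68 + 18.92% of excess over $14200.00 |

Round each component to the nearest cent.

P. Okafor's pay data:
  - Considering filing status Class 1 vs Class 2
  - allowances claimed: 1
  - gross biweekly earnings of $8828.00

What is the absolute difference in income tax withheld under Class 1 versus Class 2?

Income Tax (Class 1): taxable = $8828.00 − 1×$376.00 = $8452.00
  $1059.24 + 26.69% × ($8452.00 − $6200.00) = $1059.24 + 26.69% × $2252.00 = $1660.30
Income Tax (Class 2): taxable = $8828.00 − 1×$376.00 = $8452.00
  $438.08 + 13.34% × ($8452.00 − $5200.00) = $438.08 + 13.34% × $3252.00 = $871.90
Difference: |$1660.30 − $871.90| = $788.40 (higher under Class 1)

$788.40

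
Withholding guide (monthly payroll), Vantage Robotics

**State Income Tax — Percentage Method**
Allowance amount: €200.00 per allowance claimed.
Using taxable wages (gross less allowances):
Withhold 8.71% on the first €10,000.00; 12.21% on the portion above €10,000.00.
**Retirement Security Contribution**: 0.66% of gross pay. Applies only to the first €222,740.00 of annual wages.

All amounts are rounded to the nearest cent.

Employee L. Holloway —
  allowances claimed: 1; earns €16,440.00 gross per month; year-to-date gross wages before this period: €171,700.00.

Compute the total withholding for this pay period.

€1,741.40

State Income Tax: taxable = €16,440.00 − 1×€200.00 = €16,240.00
  €871.00 + 12.21% × (€16,240.00 − €10,000.00) = €871.00 + 12.21% × €6,240.00 = €1,632.90
Retirement Security Contribution: 0.66% × €16,440.00 = €108.50
Total: €1,632.90 + €108.50 = €1,741.40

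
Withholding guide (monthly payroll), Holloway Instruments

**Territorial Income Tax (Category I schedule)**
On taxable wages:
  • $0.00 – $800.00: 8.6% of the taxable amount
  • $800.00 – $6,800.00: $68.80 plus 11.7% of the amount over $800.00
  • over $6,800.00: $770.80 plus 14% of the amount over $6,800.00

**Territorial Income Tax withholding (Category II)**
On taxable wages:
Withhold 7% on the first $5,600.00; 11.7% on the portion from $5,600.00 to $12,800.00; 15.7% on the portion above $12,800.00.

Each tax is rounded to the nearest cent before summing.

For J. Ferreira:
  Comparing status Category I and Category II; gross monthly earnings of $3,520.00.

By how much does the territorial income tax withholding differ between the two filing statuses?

Territorial Income Tax (Category I): taxable = $3,520.00
  $68.80 + 11.7% × ($3,520.00 − $800.00) = $68.80 + 11.7% × $2,720.00 = $387.04
Territorial Income Tax (Category II): taxable = $3,520.00
  7% × $3,520.00 = $246.40
Difference: |$387.04 − $246.40| = $140.64 (higher under Category I)

$140.64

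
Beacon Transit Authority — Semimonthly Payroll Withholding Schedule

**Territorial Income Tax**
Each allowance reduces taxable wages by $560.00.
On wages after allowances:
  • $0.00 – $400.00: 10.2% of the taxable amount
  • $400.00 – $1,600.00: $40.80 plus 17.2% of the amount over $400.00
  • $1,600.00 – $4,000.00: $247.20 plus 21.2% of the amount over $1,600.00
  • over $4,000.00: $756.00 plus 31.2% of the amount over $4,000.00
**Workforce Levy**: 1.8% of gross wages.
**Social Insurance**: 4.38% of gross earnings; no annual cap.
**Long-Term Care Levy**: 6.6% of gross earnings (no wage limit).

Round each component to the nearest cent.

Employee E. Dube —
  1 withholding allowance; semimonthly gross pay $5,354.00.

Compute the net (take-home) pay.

Territorial Income Tax: taxable = $5,354.00 − 1×$560.00 = $4,794.00
  $756.00 + 31.2% × ($4,794.00 − $4,000.00) = $756.00 + 31.2% × $794.00 = $1,003.73
Workforce Levy: 1.8% × $5,354.00 = $96.37
Social Insurance: 4.38% × $5,354.00 = $234.51
Long-Term Care Levy: 6.6% × $5,354.00 = $353.36
Total withheld: $1,003.73 + $96.37 + $234.51 + $353.36 = $1,687.97
Net pay: $5,354.00 − $1,687.97 = $3,666.03

$3,666.03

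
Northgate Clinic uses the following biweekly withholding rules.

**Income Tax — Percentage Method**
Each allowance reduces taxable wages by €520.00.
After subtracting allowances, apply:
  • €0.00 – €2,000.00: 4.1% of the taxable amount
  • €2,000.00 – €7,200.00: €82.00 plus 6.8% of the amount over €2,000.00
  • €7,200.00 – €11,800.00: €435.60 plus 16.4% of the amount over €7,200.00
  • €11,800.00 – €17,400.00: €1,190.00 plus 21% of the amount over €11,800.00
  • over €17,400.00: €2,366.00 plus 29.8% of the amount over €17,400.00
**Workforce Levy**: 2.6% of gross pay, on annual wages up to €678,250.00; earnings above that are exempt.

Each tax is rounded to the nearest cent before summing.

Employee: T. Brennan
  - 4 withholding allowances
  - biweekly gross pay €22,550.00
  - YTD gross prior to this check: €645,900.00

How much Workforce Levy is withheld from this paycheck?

Workforce Levy: 2.6% × €22,550.00 = €586.30

€586.30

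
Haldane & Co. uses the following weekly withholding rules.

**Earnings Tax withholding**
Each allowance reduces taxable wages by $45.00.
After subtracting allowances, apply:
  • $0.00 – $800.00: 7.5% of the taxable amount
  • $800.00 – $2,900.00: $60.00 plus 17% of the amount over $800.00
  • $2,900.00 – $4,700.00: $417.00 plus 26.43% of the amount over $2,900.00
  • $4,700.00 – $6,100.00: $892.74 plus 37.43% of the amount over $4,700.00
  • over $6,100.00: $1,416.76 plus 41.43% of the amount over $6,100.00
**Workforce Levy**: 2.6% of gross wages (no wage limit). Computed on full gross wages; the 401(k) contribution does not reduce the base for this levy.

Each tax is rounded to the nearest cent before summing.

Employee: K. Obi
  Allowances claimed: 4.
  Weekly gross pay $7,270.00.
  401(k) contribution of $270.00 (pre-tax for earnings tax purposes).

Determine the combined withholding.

Earnings Tax: taxable = $7,270.00 − $270.00 − 4×$45.00 = $6,820.00
  $1,416.76 + 41.43% × ($6,820.00 − $6,100.00) = $1,416.76 + 41.43% × $720.00 = $1,715.06
Workforce Levy: 2.6% × $7,270.00 = $189.02
Total: $1,715.06 + $189.02 = $1,904.08

$1,904.08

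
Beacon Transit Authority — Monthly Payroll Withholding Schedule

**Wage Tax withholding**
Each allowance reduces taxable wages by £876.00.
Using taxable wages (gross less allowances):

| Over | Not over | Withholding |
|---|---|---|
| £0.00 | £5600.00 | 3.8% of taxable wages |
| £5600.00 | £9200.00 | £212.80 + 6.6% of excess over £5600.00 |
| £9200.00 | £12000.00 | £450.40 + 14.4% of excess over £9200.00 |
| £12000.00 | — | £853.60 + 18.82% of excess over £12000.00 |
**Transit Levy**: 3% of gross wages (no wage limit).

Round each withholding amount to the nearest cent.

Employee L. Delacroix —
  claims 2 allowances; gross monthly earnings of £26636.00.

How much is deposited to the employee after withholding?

Wage Tax: taxable = £26636.00 − 2×£876.00 = £24884.00
  £853.60 + 18.82% × (£24884.00 − £12000.00) = £853.60 + 18.82% × £12884.00 = £3278.37
Transit Levy: 3% × £26636.00 = £799.08
Total withheld: £3278.37 + £799.08 = £4077.45
Net pay: £26636.00 − £4077.45 = £22558.55

£22558.55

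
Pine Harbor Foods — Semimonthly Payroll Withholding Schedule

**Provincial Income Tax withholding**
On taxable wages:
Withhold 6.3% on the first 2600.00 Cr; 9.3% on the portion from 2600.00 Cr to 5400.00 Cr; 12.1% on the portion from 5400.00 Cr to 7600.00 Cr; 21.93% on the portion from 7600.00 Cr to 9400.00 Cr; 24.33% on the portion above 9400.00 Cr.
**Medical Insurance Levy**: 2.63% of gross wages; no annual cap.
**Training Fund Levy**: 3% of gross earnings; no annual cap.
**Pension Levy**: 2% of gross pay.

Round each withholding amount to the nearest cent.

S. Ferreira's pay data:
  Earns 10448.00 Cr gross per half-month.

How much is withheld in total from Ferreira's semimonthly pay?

2137.30 Cr

Provincial Income Tax: taxable = 10448.00 Cr
  1085.14 Cr + 24.33% × (10448.00 Cr − 9400.00 Cr) = 1085.14 Cr + 24.33% × 1048.00 Cr = 1340.12 Cr
Medical Insurance Levy: 2.63% × 10448.00 Cr = 274.78 Cr
Training Fund Levy: 3% × 10448.00 Cr = 313.44 Cr
Pension Levy: 2% × 10448.00 Cr = 208.96 Cr
Total: 1340.12 Cr + 274.78 Cr + 313.44 Cr + 208.96 Cr = 2137.30 Cr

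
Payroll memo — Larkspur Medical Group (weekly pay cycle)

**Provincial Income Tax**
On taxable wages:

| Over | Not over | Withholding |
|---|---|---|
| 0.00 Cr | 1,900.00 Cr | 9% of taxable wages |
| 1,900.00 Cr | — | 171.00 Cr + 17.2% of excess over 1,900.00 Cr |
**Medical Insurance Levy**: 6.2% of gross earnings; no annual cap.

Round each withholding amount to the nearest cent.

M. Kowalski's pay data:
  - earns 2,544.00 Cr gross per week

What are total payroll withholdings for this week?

439.50 Cr

Provincial Income Tax: taxable = 2,544.00 Cr
  171.00 Cr + 17.2% × (2,544.00 Cr − 1,900.00 Cr) = 171.00 Cr + 17.2% × 644.00 Cr = 281.77 Cr
Medical Insurance Levy: 6.2% × 2,544.00 Cr = 157.73 Cr
Total: 281.77 Cr + 157.73 Cr = 439.50 Cr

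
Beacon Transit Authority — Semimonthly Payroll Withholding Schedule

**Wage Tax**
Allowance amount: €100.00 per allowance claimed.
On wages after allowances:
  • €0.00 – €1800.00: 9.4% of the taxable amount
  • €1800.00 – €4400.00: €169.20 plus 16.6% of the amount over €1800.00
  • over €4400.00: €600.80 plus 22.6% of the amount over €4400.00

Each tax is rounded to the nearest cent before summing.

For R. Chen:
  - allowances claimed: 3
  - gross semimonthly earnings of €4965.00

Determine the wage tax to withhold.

€660.69

Wage Tax: taxable = €4965.00 − 3×€100.00 = €4665.00
  €600.80 + 22.6% × (€4665.00 − €4400.00) = €600.80 + 22.6% × €265.00 = €660.69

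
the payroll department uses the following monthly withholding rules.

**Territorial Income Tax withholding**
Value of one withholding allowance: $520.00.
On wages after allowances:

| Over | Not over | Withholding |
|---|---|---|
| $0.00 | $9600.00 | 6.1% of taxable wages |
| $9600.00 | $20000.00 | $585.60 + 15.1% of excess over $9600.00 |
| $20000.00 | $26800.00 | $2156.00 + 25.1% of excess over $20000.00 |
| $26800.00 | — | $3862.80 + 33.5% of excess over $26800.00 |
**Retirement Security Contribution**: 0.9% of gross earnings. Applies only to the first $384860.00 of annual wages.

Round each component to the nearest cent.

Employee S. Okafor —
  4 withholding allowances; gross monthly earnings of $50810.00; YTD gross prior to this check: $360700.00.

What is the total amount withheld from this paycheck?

Territorial Income Tax: taxable = $50810.00 − 4×$520.00 = $48730.00
  $3862.80 + 33.5% × ($48730.00 − $26800.00) = $3862.80 + 33.5% × $21930.00 = $11209.35
Retirement Security Contribution: cap $384860.00 − YTD $360700.00 = $24160.00 subject; 0.9% × $24160.00 = $217.44
Total: $11209.35 + $217.44 = $11426.79

$11426.79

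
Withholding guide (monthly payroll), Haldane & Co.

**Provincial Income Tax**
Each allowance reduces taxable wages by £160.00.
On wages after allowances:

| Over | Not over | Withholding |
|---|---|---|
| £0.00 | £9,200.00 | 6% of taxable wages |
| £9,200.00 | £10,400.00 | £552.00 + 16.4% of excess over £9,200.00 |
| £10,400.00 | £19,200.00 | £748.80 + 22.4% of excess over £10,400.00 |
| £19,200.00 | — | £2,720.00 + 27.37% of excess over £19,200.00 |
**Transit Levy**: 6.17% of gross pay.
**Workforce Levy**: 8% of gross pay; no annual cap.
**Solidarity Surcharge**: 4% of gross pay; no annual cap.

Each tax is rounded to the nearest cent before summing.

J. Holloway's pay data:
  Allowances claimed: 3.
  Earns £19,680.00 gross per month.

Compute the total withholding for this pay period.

Provincial Income Tax: taxable = £19,680.00 − 3×£160.00 = £19,200.00
  £748.80 + 22.4% × (£19,200.00 − £10,400.00) = £748.80 + 22.4% × £8,800.00 = £2,720.00
Transit Levy: 6.17% × £19,680.00 = £1,214.26
Workforce Levy: 8% × £19,680.00 = £1,574.40
Solidarity Surcharge: 4% × £19,680.00 = £787.20
Total: £2,720.00 + £1,214.26 + £1,574.40 + £787.20 = £6,295.86

£6,295.86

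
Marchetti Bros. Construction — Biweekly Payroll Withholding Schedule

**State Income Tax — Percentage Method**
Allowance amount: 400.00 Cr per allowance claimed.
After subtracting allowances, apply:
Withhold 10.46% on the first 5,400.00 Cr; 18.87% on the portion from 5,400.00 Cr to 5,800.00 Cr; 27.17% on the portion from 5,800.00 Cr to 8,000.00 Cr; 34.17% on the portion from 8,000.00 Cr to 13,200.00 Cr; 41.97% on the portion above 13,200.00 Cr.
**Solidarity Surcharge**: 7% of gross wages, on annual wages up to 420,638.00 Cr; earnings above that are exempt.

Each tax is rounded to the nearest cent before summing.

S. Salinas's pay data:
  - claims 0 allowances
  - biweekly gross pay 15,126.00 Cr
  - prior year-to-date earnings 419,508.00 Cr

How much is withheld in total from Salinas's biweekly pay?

3,902.34 Cr

State Income Tax: taxable = 15,126.00 Cr
  3,014.90 Cr + 41.97% × (15,126.00 Cr − 13,200.00 Cr) = 3,014.90 Cr + 41.97% × 1,926.00 Cr = 3,823.24 Cr
Solidarity Surcharge: cap 420,638.00 Cr − YTD 419,508.00 Cr = 1,130.00 Cr subject; 7% × 1,130.00 Cr = 79.10 Cr
Total: 3,823.24 Cr + 79.10 Cr = 3,902.34 Cr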